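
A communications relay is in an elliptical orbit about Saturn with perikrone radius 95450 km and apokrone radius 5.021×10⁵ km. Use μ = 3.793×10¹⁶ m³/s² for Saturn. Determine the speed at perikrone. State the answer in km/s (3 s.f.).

Semi-major axis a = (r_p + r_a)/2 = 2.9878×10⁵ km = 2.988×10⁸ m.
Vis-viva: v² = μ(2/r − 1/a) = 3.793×10¹⁶ × (2.095×10⁻⁸ − 3.347×10⁻⁹) = 6.678×10⁸ m²/s².
v = 25840 m/s = 25.84 km/s.

v ≈ 25.8 km/s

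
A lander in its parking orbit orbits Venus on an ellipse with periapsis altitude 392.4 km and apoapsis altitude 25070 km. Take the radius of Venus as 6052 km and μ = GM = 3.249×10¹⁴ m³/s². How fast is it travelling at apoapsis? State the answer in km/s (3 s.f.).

v ≈ 1.89 km/s

r_p = 6052 + 392.4 = 6444.4 km = 6.4444×10⁶ m.
r_a = 6052 + 25070 = 31122 km = 3.1122×10⁷ m.
Semi-major axis a = (r_p + r_a)/2 = 18783 km = 1.878×10⁷ m.
Vis-viva: v² = μ(2/r − 1/a) = 3.249×10¹⁴ × (6.426×10⁻⁸ − 5.324×10⁻⁸) = 3.582×10⁶ m²/s².
v = 1893 m/s = 1.893 km/s.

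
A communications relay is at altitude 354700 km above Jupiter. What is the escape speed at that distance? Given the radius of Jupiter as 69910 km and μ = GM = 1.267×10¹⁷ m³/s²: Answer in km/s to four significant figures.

r = 69910 + 354700 = 424610 km = 4.2461×10⁸ m.
Escape speed v_esc = √(2μ/r) = √(2 × 1.267×10¹⁷ / 4.246×10⁸) = √(5.968×10⁸) = 24430 m/s.
= 24.43 km/s.

v_esc ≈ 24.43 km/s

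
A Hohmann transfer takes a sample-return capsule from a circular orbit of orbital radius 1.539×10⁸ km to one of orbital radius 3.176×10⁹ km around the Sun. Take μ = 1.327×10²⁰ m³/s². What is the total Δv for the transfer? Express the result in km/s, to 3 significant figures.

r₁ = 1.539×10⁸ km = 1.539×10¹¹ m.
r₂ = 3.176×10⁹ km = 3.176×10¹² m.
Transfer ellipse a_t = (r₁ + r₂)/2 = 1.665×10¹² m.
At r₁: circular v_c1 = √(μ/r₁) = 29360 m/s; transfer-perihelion v_p = √[μ(2/r₁ − 1/a_t)] = 40560 m/s.
Δv₁ = v_p − v_c1 = 11190 m/s.
At r₂: circular v_c2 = √(μ/r₂) = 6464 m/s; transfer-aphelion v_a = √[μ(2/r₂ − 1/a_t)] = 1965 m/s.
Δv₂ = v_c2 − v_a = 4499 m/s.
Total Δv = Δv₁ + Δv₂ = 15690 m/s = 15.69 km/s.

Δv_total ≈ 15.7 km/s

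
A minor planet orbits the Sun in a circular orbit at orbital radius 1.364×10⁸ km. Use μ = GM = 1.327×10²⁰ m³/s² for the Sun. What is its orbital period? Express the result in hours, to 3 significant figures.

r = 1.364×10⁸ km = 1.364×10¹¹ m.
Kepler's third law: T = 2π√(r³/μ) = 2π√((1.364×10¹¹)³ / 1.327×10²⁰).
r³/μ = 1.912×10¹³ s², so T = 2π × 4.373×10⁶ = 2.748×10⁷ s.
Converting: 2.748×10⁷ s ÷ 3600 = 7632 hours.

T ≈ 7630 hours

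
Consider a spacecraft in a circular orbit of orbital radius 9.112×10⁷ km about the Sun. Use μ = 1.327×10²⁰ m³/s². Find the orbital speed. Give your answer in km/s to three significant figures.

r = 9.112×10⁷ km = 9.112×10¹⁰ m.
For a circular orbit v = √(μ/r) = √(1.327×10²⁰ / 9.112×10¹⁰) = √(1.456×10⁹) = 38160 m/s.
That is 38.16 km/s.

v ≈ 38.2 km/s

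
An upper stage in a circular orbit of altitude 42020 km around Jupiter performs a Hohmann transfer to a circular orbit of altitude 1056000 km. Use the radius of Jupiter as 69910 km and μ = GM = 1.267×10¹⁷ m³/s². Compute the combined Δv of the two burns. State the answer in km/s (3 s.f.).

Δv_total ≈ 17.8 km/s

r₁ = 69910 + 42020 = 111930 km = 1.1193×10⁸ m.
r₂ = 69910 + 1056000 = 1125900 km = 1.1259×10⁹ m.
Transfer ellipse a_t = (r₁ + r₂)/2 = 6.189×10⁸ m.
At r₁: circular v_c1 = √(μ/r₁) = 33640 m/s; transfer-perijove v_p = √[μ(2/r₁ − 1/a_t)] = 45380 m/s.
Δv₁ = v_p − v_c1 = 11730 m/s.
At r₂: circular v_c2 = √(μ/r₂) = 10610 m/s; transfer-apojove v_a = √[μ(2/r₂ − 1/a_t)] = 4511 m/s.
Δv₂ = v_c2 − v_a = 6097 m/s.
Total Δv = Δv₁ + Δv₂ = 17830 m/s = 17.83 km/s.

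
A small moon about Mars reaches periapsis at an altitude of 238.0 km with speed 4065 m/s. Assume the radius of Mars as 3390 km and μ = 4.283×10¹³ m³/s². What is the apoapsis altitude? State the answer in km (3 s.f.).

r_p = 3390 + 238.0 = 3628.0 km = 3.628×10⁶ m.
Specific energy ε = v²/2 − μ/r = -3.543×10⁶ J/kg, so a = −μ/(2ε) = 6.044×10⁶ m.
The apsides satisfy r_p + r_a = 2a, so the apoapsis radius is 2a − r_p = 8.460×10⁶ m = 8459.6 km.
Apoapsis altitude = 8459.6 − 3390 = 5069.6 km.

apoapsis altitude ≈ 5070 km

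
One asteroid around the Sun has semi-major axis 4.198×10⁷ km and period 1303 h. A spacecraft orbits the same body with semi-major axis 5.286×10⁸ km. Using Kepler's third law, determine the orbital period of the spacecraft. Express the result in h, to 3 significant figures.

T₂ ≈ 58200 h

Kepler's third law: T² ∝ a³, so T₂ = T₁ (a₂/a₁)^(3/2).
a₂/a₁ = 12.59, (a₂/a₁)^(3/2) = 44.68.
T₂ = 1303 × 44.68 = 58220 h.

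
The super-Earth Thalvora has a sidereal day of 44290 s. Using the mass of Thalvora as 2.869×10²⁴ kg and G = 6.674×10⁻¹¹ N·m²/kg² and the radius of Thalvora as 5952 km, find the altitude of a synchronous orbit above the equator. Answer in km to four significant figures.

h_sync ≈ 15240 km

μ = GM = 6.674×10⁻¹¹ × 2.869×10²⁴ = 1.915×10¹⁴ m³/s².
A synchronous orbit has period T, so by Kepler's third law a = (μT²/4π²)^(1/3).
μT²/4π² = 1.915×10¹⁴ × (4.429×10⁴)² / 39.48 = 9.514×10²¹ m³.
a = 2.119×10⁷ m = 21190 km.
Altitude h = a − R = 21190 − 5952 = 15238 km.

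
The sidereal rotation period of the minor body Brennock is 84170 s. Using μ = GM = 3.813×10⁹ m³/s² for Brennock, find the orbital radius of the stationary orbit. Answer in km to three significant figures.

A synchronous orbit has period T, so by Kepler's third law a = (μT²/4π²)^(1/3).
μT²/4π² = 3.813×10⁹ × (8.417×10⁴)² / 39.48 = 6.843×10¹⁷ m³.
a = 8.812×10⁵ m = 881.20 km.

r_sync ≈ 881 km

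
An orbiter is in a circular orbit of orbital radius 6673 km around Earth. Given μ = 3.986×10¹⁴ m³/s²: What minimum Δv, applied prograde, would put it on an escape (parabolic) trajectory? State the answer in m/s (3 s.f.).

Δv ≈ 3200 m/s

r = 6673 km = 6.673×10⁶ m.
Circular speed v_c = √(μ/r) = 7729 m/s.
Escape speed v_esc = √(2μ/r) = √2 × v_c = 10930 m/s.
Δv = v_esc − v_c = 3201 m/s.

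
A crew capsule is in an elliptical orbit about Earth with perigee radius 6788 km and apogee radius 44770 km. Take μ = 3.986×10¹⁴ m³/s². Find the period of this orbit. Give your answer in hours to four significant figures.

T ≈ 11.44 hours

Semi-major axis a = (r_p + r_a)/2 = (6788.0 + 44770)/2 = 25779 km = 2.578×10⁷ m.
By Kepler's third law T = 2π√(a³/μ) = 2π × 6.556×10³ = 4.119×10⁴ s.
= 11.44 hours.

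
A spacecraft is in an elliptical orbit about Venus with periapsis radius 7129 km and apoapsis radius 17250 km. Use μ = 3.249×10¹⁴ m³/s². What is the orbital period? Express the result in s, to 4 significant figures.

T ≈ 14830 s

Semi-major axis a = (r_p + r_a)/2 = (7129.0 + 17250)/2 = 12190 km = 1.219×10⁷ m.
By Kepler's third law T = 2π√(a³/μ) = 2π × 2.361×10³ = 1.483×10⁴ s.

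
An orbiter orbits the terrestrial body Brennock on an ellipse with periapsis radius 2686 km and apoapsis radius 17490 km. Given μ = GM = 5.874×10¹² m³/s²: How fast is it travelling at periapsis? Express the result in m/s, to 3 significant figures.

v ≈ 1950 m/s

Semi-major axis a = (r_p + r_a)/2 = 10088 km = 1.009×10⁷ m.
Vis-viva: v² = μ(2/r − 1/a) = 5.874×10¹² × (7.446×10⁻⁷ − 9.913×10⁻⁸) = 3.792×10⁶ m²/s².
v = 1947 m/s.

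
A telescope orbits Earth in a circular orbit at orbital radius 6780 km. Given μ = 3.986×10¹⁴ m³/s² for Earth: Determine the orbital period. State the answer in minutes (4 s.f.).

r = 6780 km = 6.780×10⁶ m.
Kepler's third law: T = 2π√(r³/μ) = 2π√((6.780×10⁶)³ / 3.986×10¹⁴).
r³/μ = 7.819×10⁵ s², so T = 2π × 8.843×10² = 5.556×10³ s.
Converting: 5.556×10³ s ÷ 60.00 = 92.60 minutes.

T ≈ 92.60 minutes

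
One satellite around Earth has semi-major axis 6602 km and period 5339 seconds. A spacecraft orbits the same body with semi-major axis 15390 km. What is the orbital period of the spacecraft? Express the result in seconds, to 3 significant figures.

Kepler's third law: T² ∝ a³, so T₂ = T₁ (a₂/a₁)^(3/2).
a₂/a₁ = 2.331, (a₂/a₁)^(3/2) = 3.559.
T₂ = 5339 × 3.559 = 19000 seconds.

T₂ ≈ 19000 seconds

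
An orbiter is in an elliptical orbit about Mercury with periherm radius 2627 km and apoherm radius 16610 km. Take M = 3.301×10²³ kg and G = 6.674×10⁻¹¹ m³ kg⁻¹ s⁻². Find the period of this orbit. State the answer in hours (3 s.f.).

T ≈ 11.1 hours

μ = GM = 6.674×10⁻¹¹ × 3.301×10²³ = 2.203×10¹³ m³/s².
Semi-major axis a = (r_p + r_a)/2 = (2627.0 + 16610)/2 = 9618.5 km = 9.618×10⁶ m.
By Kepler's third law T = 2π√(a³/μ) = 2π × 6.355×10³ = 3.993×10⁴ s.
= 11.09 hours.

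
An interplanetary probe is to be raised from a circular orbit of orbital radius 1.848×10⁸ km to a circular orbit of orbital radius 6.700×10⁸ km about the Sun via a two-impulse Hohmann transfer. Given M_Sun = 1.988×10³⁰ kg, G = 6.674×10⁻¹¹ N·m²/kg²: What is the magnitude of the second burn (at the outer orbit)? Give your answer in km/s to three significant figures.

μ = GM = 6.674×10⁻¹¹ × 1.988×10³⁰ = 1.327×10²⁰ m³/s².
r₁ = 1.848×10⁸ km = 1.848×10¹¹ m.
r₂ = 6.700×10⁸ km = 6.700×10¹¹ m.
Transfer ellipse a_t = (r₁ + r₂)/2 = 4.274×10¹¹ m.
At r₁: circular v_c1 = √(μ/r₁) = 26790 m/s; transfer-perihelion v_p = √[μ(2/r₁ − 1/a_t)] = 33550 m/s.
At r₂: circular v_c2 = √(μ/r₂) = 14070 m/s; transfer-aphelion v_a = √[μ(2/r₂ − 1/a_t)] = 9253 m/s.
Δv₂ = v_c2 − v_a = 4819 m/s.
= 4.819 km/s.

Δv ≈ 4.82 km/s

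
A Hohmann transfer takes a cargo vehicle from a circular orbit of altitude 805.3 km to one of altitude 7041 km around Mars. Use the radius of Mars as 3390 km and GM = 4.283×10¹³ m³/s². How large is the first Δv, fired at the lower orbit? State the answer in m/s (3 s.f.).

Δv ≈ 621 m/s

r₁ = 3390 + 805.3 = 4195.3 km = 4.1953×10⁶ m.
r₂ = 3390 + 7041 = 10431 km = 1.0431×10⁷ m.
Transfer ellipse a_t = (r₁ + r₂)/2 = 7.313×10⁶ m.
At r₁: circular v_c1 = √(μ/r₁) = 3195 m/s; transfer-periapsis v_p = √[μ(2/r₁ − 1/a_t)] = 3816 m/s.
Δv₁ = v_p − v_c1 = 620.8 m/s.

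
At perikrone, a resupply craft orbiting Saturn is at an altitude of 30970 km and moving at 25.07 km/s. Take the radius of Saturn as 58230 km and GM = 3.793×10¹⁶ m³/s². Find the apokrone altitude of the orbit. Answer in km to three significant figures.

r_p = 58230 + 30970 = 89200 km = 8.920×10⁷ m.
Specific energy ε = v²/2 − μ/r = -1.110×10⁸ J/kg, so a = −μ/(2ε) = 1.709×10⁸ m.
The apsides satisfy r_p + r_a = 2a, so the apokrone radius is 2a − r_p = 2.526×10⁸ m = 2.5260×10⁵ km.
Apokrone altitude = 2.5260×10⁵ − 58230 = 1.9437×10⁵ km.

apokrone altitude ≈ 1.94×10⁵ km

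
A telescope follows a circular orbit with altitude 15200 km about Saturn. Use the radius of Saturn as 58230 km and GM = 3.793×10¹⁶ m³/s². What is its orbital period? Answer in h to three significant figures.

T ≈ 5.64 h

r = 58230 + 15200 = 73430 km = 7.3430×10⁷ m.
Kepler's third law: T = 2π√(r³/μ) = 2π√((7.343×10⁷)³ / 3.793×10¹⁶).
r³/μ = 1.044×10⁷ s², so T = 2π × 3.231×10³ = 2.030×10⁴ s.
Converting: 2.030×10⁴ s ÷ 3600 = 5.639 h.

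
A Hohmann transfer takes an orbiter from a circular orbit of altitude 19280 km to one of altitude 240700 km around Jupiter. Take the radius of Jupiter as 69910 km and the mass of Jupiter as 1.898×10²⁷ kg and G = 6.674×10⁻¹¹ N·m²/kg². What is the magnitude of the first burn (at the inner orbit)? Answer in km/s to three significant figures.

μ = GM = 6.674×10⁻¹¹ × 1.898×10²⁷ = 1.267×10¹⁷ m³/s².
r₁ = 69910 + 19280 = 89190 km = 8.9190×10⁷ m.
r₂ = 69910 + 240700 = 310610 km = 3.1061×10⁸ m.
Transfer ellipse a_t = (r₁ + r₂)/2 = 1.999×10⁸ m.
At r₁: circular v_c1 = √(μ/r₁) = 37690 m/s; transfer-perijove v_p = √[μ(2/r₁ − 1/a_t)] = 46980 m/s.
Δv₁ = v_p − v_c1 = 9291 m/s.
= 9.291 km/s.

Δv ≈ 9.29 km/s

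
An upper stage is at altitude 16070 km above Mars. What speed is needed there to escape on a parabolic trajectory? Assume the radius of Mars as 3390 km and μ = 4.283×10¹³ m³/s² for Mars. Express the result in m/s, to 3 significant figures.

v_esc ≈ 2100 m/s

r = 3390 + 16070 = 19460 km = 1.9460×10⁷ m.
Escape speed v_esc = √(2μ/r) = √(2 × 4.283×10¹³ / 1.946×10⁷) = √(4.402×10⁶) = 2098 m/s.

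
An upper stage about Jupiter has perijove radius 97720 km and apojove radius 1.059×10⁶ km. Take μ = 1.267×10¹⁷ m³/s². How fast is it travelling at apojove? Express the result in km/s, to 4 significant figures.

Semi-major axis a = (r_p + r_a)/2 = 5.7836×10⁵ km = 5.784×10⁸ m.
Vis-viva: v² = μ(2/r − 1/a) = 1.267×10¹⁷ × (1.889×10⁻⁹ − 1.729×10⁻⁹) = 2.021×10⁷ m²/s².
v = 4496 m/s = 4.496 km/s.

v ≈ 4.496 km/s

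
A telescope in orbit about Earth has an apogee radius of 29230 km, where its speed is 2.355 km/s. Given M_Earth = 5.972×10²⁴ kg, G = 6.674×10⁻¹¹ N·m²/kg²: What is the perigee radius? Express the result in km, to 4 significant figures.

μ = GM = 6.674×10⁻¹¹ × 5.972×10²⁴ = 3.986×10¹⁴ m³/s².
r_a = 2.923×10⁷ m.
Specific energy ε = v²/2 − μ/r = -1.086×10⁷ J/kg, so a = −μ/(2ε) = 1.835×10⁷ m.
The apsides satisfy r_p + r_a = 2a, so the perigee radius is 2a − r_a = 7.462×10⁶ m = 7461.8 km.

perigee radius ≈ 7462 km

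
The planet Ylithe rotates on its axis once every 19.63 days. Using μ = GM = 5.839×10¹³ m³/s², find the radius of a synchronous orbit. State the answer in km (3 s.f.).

r_sync ≈ 1.62×10⁵ km

T = 19.63 days = 1.696×10⁶ s.
A synchronous orbit has period T, so by Kepler's third law a = (μT²/4π²)^(1/3).
μT²/4π² = 5.839×10¹³ × (1.696×10⁶)² / 39.48 = 4.254×10²⁴ m³.
a = 1.620×10⁸ m = 1.6204×10⁵ km.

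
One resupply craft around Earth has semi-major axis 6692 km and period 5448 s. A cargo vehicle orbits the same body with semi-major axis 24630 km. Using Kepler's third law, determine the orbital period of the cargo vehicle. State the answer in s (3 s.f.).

T₂ ≈ 38500 s

Kepler's third law: T² ∝ a³, so T₂ = T₁ (a₂/a₁)^(3/2).
a₂/a₁ = 3.681, (a₂/a₁)^(3/2) = 7.061.
T₂ = 5448 × 7.061 = 38470 s.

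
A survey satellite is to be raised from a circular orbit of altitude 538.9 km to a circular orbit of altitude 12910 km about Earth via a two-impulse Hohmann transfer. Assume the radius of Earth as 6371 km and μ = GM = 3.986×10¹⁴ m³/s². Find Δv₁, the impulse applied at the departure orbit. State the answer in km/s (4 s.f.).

r₁ = 6371 + 538.9 = 6909.9 km = 6.9099×10⁶ m.
r₂ = 6371 + 12910 = 19281 km = 1.9281×10⁷ m.
Transfer ellipse a_t = (r₁ + r₂)/2 = 1.310×10⁷ m.
At r₁: circular v_c1 = √(μ/r₁) = 7595 m/s; transfer-perigee v_p = √[μ(2/r₁ − 1/a_t)] = 9216 m/s.
Δv₁ = v_p − v_c1 = 1621 m/s.
= 1.621 km/s.

Δv ≈ 1.621 km/s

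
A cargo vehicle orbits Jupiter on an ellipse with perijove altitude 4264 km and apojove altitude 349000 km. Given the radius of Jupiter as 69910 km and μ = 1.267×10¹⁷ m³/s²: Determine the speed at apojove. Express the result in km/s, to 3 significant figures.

v ≈ 9.54 km/s

r_p = 69910 + 4264 = 74174 km = 7.4174×10⁷ m.
r_a = 69910 + 349000 = 418910 km = 4.1891×10⁸ m.
Semi-major axis a = (r_p + r_a)/2 = 2.4654×10⁵ km = 2.465×10⁸ m.
Vis-viva: v² = μ(2/r − 1/a) = 1.267×10¹⁷ × (4.774×10⁻⁹ − 4.056×10⁻⁹) = 9.099×10⁷ m²/s².
v = 9539 m/s = 9.539 km/s.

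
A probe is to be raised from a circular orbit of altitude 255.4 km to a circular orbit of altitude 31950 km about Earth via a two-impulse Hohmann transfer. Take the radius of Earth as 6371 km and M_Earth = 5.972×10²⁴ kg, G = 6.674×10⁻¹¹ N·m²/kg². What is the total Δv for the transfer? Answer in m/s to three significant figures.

Δv_total ≈ 3850 m/s

μ = GM = 6.674×10⁻¹¹ × 5.972×10²⁴ = 3.986×10¹⁴ m³/s².
r₁ = 6371 + 255.4 = 6626.4 km = 6.6264×10⁶ m.
r₂ = 6371 + 31950 = 38321 km = 3.8321×10⁷ m.
Transfer ellipse a_t = (r₁ + r₂)/2 = 2.247×10⁷ m.
At r₁: circular v_c1 = √(μ/r₁) = 7756 m/s; transfer-perigee v_p = √[μ(2/r₁ − 1/a_t)] = 10130 m/s.
Δv₁ = v_p − v_c1 = 2372 m/s.
At r₂: circular v_c2 = √(μ/r₂) = 3225 m/s; transfer-apogee v_a = √[μ(2/r₂ − 1/a_t)] = 1751 m/s.
Δv₂ = v_c2 − v_a = 1474 m/s.
Total Δv = Δv₁ + Δv₂ = 3846 m/s.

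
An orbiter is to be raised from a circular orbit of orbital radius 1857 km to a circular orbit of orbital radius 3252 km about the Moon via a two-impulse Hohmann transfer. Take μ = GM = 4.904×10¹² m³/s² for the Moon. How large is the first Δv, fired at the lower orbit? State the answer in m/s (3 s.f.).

Δv ≈ 208 m/s

r₁ = 1857 km = 1.857×10⁶ m.
r₂ = 3252 km = 3.252×10⁶ m.
Transfer ellipse a_t = (r₁ + r₂)/2 = 2.554×10⁶ m.
At r₁: circular v_c1 = √(μ/r₁) = 1625 m/s; transfer-perilune v_p = √[μ(2/r₁ − 1/a_t)] = 1834 m/s.
Δv₁ = v_p − v_c1 = 208.5 m/s.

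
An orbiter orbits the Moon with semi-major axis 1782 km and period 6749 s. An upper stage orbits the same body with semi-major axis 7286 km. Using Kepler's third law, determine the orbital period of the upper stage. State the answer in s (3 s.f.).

Kepler's third law: T² ∝ a³, so T₂ = T₁ (a₂/a₁)^(3/2).
a₂/a₁ = 4.089, (a₂/a₁)^(3/2) = 8.267.
T₂ = 6749 × 8.267 = 55800 s.

T₂ ≈ 55800 s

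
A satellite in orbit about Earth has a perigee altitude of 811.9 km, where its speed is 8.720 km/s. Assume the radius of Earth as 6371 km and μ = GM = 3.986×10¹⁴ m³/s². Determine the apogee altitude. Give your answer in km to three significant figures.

apogee altitude ≈ 9260 km

r_p = 6371 + 811.9 = 7182.9 km = 7.183×10⁶ m.
Specific energy ε = v²/2 − μ/r = -1.747×10⁷ J/kg, so a = −μ/(2ε) = 1.141×10⁷ m.
The apsides satisfy r_p + r_a = 2a, so the apogee radius is 2a − r_p = 1.563×10⁷ m = 15629 km.
Apogee altitude = 15629 − 6371 = 9257.5 km.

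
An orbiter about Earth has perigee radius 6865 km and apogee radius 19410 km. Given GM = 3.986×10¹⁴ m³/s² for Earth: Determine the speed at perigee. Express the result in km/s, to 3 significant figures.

v ≈ 9.26 km/s

Semi-major axis a = (r_p + r_a)/2 = 13138 km = 1.314×10⁷ m.
Vis-viva: v² = μ(2/r − 1/a) = 3.986×10¹⁴ × (2.913×10⁻⁷ − 7.612×10⁻⁸) = 8.578×10⁷ m²/s².
v = 9262 m/s = 9.262 km/s.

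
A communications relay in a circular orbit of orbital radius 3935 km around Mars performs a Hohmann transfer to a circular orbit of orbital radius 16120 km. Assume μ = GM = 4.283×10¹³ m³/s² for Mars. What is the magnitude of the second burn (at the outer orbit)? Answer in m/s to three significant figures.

Δv ≈ 609 m/s

r₁ = 3935 km = 3.935×10⁶ m.
r₂ = 16120 km = 1.612×10⁷ m.
Transfer ellipse a_t = (r₁ + r₂)/2 = 1.003×10⁷ m.
At r₁: circular v_c1 = √(μ/r₁) = 3299 m/s; transfer-periapsis v_p = √[μ(2/r₁ − 1/a_t)] = 4183 m/s.
At r₂: circular v_c2 = √(μ/r₂) = 1630 m/s; transfer-apoapsis v_a = √[μ(2/r₂ − 1/a_t)] = 1021 m/s.
Δv₂ = v_c2 − v_a = 608.9 m/s.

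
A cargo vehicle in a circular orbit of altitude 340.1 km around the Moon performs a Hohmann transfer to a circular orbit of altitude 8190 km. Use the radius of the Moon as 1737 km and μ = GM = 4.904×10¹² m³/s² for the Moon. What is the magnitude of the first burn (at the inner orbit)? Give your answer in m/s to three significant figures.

r₁ = 1737 + 340.1 = 2077.1 km = 2.0771×10⁶ m.
r₂ = 1737 + 8190 = 9927.0 km = 9.9270×10⁶ m.
Transfer ellipse a_t = (r₁ + r₂)/2 = 6.002×10⁶ m.
At r₁: circular v_c1 = √(μ/r₁) = 1537 m/s; transfer-perilune v_p = √[μ(2/r₁ − 1/a_t)] = 1976 m/s.
Δv₁ = v_p − v_c1 = 439.5 m/s.

Δv ≈ 440 m/s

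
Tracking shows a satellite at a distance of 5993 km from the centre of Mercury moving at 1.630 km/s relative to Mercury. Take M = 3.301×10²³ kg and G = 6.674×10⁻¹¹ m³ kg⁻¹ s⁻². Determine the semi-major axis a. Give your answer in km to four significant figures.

a ≈ 4692 km

μ = GM = 6.674×10⁻¹¹ × 3.301×10²³ = 2.203×10¹³ m³/s².
r = 5.993×10⁶ m.
Specific orbital energy ε = v²/2 − μ/r = (1630)²/2 − 2.203×10¹³/5.993×10⁶ = -2.348×10⁶ J/kg.
Since ε = −μ/(2a), a = −μ/(2ε) = 4.692×10⁶ m = 4692.1 km.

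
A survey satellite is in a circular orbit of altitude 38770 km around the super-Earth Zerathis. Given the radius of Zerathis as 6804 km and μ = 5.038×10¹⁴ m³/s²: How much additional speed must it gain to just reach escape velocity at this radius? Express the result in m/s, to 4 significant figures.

Δv ≈ 1377 m/s

r = 6804 + 38770 = 45574 km = 4.5574×10⁷ m.
Circular speed v_c = √(μ/r) = 3325 m/s.
Escape speed v_esc = √(2μ/r) = √2 × v_c = 4702 m/s.
Δv = v_esc − v_c = 1377 m/s.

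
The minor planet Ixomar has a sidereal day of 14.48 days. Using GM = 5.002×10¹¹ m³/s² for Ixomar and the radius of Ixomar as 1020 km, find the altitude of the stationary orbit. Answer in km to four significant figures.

h_sync ≈ 26050 km

T = 14.48 days = 1.251×10⁶ s.
A synchronous orbit has period T, so by Kepler's third law a = (μT²/4π²)^(1/3).
μT²/4π² = 5.002×10¹¹ × (1.251×10⁶)² / 39.48 = 1.983×10²² m³.
a = 2.707×10⁷ m = 27068 km.
Altitude h = a − R = 27068 − 1020 = 26048 km.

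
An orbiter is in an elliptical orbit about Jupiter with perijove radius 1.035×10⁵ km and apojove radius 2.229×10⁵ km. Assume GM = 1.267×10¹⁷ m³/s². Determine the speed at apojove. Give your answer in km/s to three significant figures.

v ≈ 19.0 km/s

Semi-major axis a = (r_p + r_a)/2 = 1.6320×10⁵ km = 1.632×10⁸ m.
Vis-viva: v² = μ(2/r − 1/a) = 1.267×10¹⁷ × (8.973×10⁻⁹ − 6.127×10⁻⁹) = 3.605×10⁸ m²/s².
v = 18990 m/s = 18.99 km/s.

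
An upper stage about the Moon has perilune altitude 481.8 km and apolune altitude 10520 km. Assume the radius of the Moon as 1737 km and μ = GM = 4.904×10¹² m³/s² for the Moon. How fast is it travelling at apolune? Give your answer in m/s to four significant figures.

r_p = 1737 + 481.8 = 2218.8 km = 2.2188×10⁶ m.
r_a = 1737 + 10520 = 12257 km = 1.2257×10⁷ m.
Semi-major axis a = (r_p + r_a)/2 = 7237.9 km = 7.238×10⁶ m.
Vis-viva: v² = μ(2/r − 1/a) = 4.904×10¹² × (1.632×10⁻⁷ − 1.382×10⁻⁷) = 1.227×10⁵ m²/s².
v = 350.2 m/s.

v ≈ 350.2 m/s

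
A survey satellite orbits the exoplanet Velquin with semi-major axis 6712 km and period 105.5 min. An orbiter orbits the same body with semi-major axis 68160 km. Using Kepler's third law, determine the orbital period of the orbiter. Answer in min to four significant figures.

Kepler's third law: T² ∝ a³, so T₂ = T₁ (a₂/a₁)^(3/2).
a₂/a₁ = 10.15, (a₂/a₁)^(3/2) = 32.36.
T₂ = 105.5 × 32.36 = 3414 min.

T₂ ≈ 3414 min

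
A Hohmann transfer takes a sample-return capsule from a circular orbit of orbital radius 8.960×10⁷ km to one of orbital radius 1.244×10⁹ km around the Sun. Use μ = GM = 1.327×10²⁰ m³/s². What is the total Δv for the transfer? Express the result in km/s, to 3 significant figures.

Δv_total ≈ 20.6 km/s

r₁ = 8.960×10⁷ km = 8.960×10¹⁰ m.
r₂ = 1.244×10⁹ km = 1.244×10¹² m.
Transfer ellipse a_t = (r₁ + r₂)/2 = 6.668×10¹¹ m.
At r₁: circular v_c1 = √(μ/r₁) = 38480 m/s; transfer-perihelion v_p = √[μ(2/r₁ − 1/a_t)] = 52560 m/s.
Δv₁ = v_p − v_c1 = 14080 m/s.
At r₂: circular v_c2 = √(μ/r₂) = 10330 m/s; transfer-aphelion v_a = √[μ(2/r₂ − 1/a_t)] = 3786 m/s.
Δv₂ = v_c2 − v_a = 6542 m/s.
Total Δv = Δv₁ + Δv₂ = 20620 m/s = 20.62 km/s.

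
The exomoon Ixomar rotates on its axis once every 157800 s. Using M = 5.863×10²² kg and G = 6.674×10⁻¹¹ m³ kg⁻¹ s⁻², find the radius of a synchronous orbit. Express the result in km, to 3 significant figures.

μ = GM = 6.674×10⁻¹¹ × 5.863×10²² = 3.913×10¹² m³/s².
A synchronous orbit has period T, so by Kepler's third law a = (μT²/4π²)^(1/3).
μT²/4π² = 3.913×10¹² × (1.578×10⁵)² / 39.48 = 2.468×10²¹ m³.
a = 1.351×10⁷ m = 13514 km.

r_sync ≈ 13500 km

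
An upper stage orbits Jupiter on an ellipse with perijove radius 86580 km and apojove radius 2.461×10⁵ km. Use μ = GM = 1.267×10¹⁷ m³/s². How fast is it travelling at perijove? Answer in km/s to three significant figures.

v ≈ 46.5 km/s

Semi-major axis a = (r_p + r_a)/2 = 1.6634×10⁵ km = 1.663×10⁸ m.
Vis-viva: v² = μ(2/r − 1/a) = 1.267×10¹⁷ × (2.310×10⁻⁸ − 6.012×10⁻⁹) = 2.165×10⁹ m²/s².
v = 46530 m/s = 46.53 km/s.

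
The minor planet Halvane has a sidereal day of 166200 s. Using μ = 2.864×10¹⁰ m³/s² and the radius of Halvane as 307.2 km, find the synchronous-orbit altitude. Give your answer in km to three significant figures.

h_sync ≈ 2410 km

A synchronous orbit has period T, so by Kepler's third law a = (μT²/4π²)^(1/3).
μT²/4π² = 2.864×10¹⁰ × (1.662×10⁵)² / 39.48 = 2.004×10¹⁹ m³.
a = 2.716×10⁶ m = 2716.2 km.
Altitude h = a − R = 2716.2 − 307.2 = 2409.0 km.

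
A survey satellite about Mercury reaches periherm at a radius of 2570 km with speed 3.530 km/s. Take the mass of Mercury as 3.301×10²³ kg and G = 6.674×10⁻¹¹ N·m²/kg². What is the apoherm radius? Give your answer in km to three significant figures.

apoherm radius ≈ 6840 km

μ = GM = 6.674×10⁻¹¹ × 3.301×10²³ = 2.203×10¹³ m³/s².
r_p = 2.570×10⁶ m.
Specific energy ε = v²/2 − μ/r = -2.342×10⁶ J/kg, so a = −μ/(2ε) = 4.704×10⁶ m.
The apsides satisfy r_p + r_a = 2a, so the apoherm radius is 2a − r_p = 6.837×10⁶ m = 6837.4 km.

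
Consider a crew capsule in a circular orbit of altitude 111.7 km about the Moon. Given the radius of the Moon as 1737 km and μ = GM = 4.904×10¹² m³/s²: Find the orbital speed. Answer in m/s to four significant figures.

r = 1737 + 111.7 = 1848.7 km = 1.8487×10⁶ m.
For a circular orbit v = √(μ/r) = √(4.904×10¹² / 1.849×10⁶) = √(2.653×10⁶) = 1629 m/s.

v ≈ 1629 m/s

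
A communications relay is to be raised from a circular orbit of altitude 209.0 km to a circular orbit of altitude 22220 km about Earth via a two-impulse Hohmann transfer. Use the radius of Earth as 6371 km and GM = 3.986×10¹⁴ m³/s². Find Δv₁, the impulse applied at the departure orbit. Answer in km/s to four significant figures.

r₁ = 6371 + 209.0 = 6580.0 km = 6.5800×10⁶ m.
r₂ = 6371 + 22220 = 28591 km = 2.8591×10⁷ m.
Transfer ellipse a_t = (r₁ + r₂)/2 = 1.759×10⁷ m.
At r₁: circular v_c1 = √(μ/r₁) = 7783 m/s; transfer-perigee v_p = √[μ(2/r₁ − 1/a_t)] = 9924 m/s.
Δv₁ = v_p − v_c1 = 2141 m/s.
= 2.141 km/s.

Δv ≈ 2.141 km/s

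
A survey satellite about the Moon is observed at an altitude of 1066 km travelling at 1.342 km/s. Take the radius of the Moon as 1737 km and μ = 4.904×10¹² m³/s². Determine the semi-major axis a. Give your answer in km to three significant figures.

a ≈ 2890 km

r = 1737 + 1066 = 2803.0 km = 2.803×10⁶ m.
Specific orbital energy ε = v²/2 − μ/r = (1342)²/2 − 4.904×10¹²/2.803×10⁶ = -8.491×10⁵ J/kg.
Since ε = −μ/(2a), a = −μ/(2ε) = 2.888×10⁶ m = 2887.9 km.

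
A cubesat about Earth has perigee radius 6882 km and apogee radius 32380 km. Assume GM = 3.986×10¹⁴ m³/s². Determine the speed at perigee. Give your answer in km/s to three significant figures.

Semi-major axis a = (r_p + r_a)/2 = 19631 km = 1.963×10⁷ m.
Vis-viva: v² = μ(2/r − 1/a) = 3.986×10¹⁴ × (2.906×10⁻⁷ − 5.094×10⁻⁸) = 9.553×10⁷ m²/s².
v = 9774 m/s = 9.774 km/s.

v ≈ 9.77 km/s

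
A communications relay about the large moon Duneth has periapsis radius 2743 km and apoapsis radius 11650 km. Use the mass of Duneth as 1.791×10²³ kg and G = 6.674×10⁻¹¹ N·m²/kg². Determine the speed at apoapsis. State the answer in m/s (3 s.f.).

μ = GM = 6.674×10⁻¹¹ × 1.791×10²³ = 1.195×10¹³ m³/s².
Semi-major axis a = (r_p + r_a)/2 = 7196.5 km = 7.196×10⁶ m.
Vis-viva: v² = μ(2/r − 1/a) = 1.195×10¹³ × (1.717×10⁻⁷ − 1.390×10⁻⁷) = 3.911×10⁵ m²/s².
v = 625.4 m/s.

v ≈ 625 m/s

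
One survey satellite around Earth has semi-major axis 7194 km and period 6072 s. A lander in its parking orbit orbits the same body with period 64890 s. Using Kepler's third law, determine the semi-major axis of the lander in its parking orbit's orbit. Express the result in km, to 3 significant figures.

Kepler's third law: a³ ∝ T², so a₂ = a₁ (T₂/T₁)^(2/3).
T₂/T₁ = 10.69, (T₂/T₁)^(2/3) = 4.852.
a₂ = 7194 × 4.852 = 34900 km.

a₂ ≈ 34900 km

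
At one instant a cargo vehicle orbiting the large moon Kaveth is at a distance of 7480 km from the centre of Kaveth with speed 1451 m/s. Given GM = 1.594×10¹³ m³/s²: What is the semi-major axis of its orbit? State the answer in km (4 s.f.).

a ≈ 7391 km

r = 7.480×10⁶ m.
Specific orbital energy ε = v²/2 − μ/r = (1451)²/2 − 1.594×10¹³/7.480×10⁶ = -1.078×10⁶ J/kg.
Since ε = −μ/(2a), a = −μ/(2ε) = 7.391×10⁶ m = 7391.2 km.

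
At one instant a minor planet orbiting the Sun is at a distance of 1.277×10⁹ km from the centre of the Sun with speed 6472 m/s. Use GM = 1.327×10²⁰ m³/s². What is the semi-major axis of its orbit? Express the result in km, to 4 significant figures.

a ≈ 7.997×10⁸ km

r = 1.277×10¹² m.
Specific orbital energy ε = v²/2 − μ/r = (6472)²/2 − 1.327×10²⁰/1.277×10¹² = -8.297×10⁷ J/kg.
Since ε = −μ/(2a), a = −μ/(2ε) = 7.997×10¹¹ m = 7.9967×10⁸ km.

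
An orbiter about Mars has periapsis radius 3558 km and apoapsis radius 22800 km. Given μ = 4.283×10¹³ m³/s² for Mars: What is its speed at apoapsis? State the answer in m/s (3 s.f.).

Semi-major axis a = (r_p + r_a)/2 = 13179 km = 1.318×10⁷ m.
Vis-viva: v² = μ(2/r − 1/a) = 4.283×10¹³ × (8.772×10⁻⁸ − 7.588×10⁻⁸) = 5.072×10⁵ m²/s².
v = 712.1 m/s.

v ≈ 712 m/s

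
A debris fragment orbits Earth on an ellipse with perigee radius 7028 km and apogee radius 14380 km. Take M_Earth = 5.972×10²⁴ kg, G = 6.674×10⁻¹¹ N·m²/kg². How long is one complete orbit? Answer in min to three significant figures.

T ≈ 184 min

μ = GM = 6.674×10⁻¹¹ × 5.972×10²⁴ = 3.986×10¹⁴ m³/s².
Semi-major axis a = (r_p + r_a)/2 = (7028.0 + 14380)/2 = 10704 km = 1.070×10⁷ m.
By Kepler's third law T = 2π√(a³/μ) = 2π × 1.754×10³ = 1.102×10⁴ s.
= 183.7 min.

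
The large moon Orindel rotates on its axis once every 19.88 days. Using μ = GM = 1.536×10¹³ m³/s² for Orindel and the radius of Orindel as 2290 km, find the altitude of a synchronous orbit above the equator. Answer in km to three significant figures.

h_sync ≈ 1.02×10⁵ km

T = 19.88 days = 1.718×10⁶ s.
A synchronous orbit has period T, so by Kepler's third law a = (μT²/4π²)^(1/3).
μT²/4π² = 1.536×10¹³ × (1.718×10⁶)² / 39.48 = 1.148×10²⁴ m³.
a = 1.047×10⁸ m = 1.0470×10⁵ km.
Altitude h = a − R = 1.0470×10⁵ − 2290 = 1.0241×10⁵ km.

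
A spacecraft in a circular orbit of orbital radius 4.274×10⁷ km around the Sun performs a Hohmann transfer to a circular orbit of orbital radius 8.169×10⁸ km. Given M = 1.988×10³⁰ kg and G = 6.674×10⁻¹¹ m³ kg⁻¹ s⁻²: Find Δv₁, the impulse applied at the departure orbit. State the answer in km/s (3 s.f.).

Δv ≈ 21.1 km/s

μ = GM = 6.674×10⁻¹¹ × 1.988×10³⁰ = 1.327×10²⁰ m³/s².
r₁ = 4.274×10⁷ km = 4.274×10¹⁰ m.
r₂ = 8.169×10⁸ km = 8.169×10¹¹ m.
Transfer ellipse a_t = (r₁ + r₂)/2 = 4.298×10¹¹ m.
At r₁: circular v_c1 = √(μ/r₁) = 55720 m/s; transfer-perihelion v_p = √[μ(2/r₁ − 1/a_t)] = 76810 m/s.
Δv₁ = v_p − v_c1 = 21090 m/s.
= 21.09 km/s.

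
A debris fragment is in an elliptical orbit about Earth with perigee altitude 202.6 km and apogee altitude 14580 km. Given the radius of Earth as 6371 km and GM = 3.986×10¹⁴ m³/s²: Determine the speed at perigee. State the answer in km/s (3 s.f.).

r_p = 6371 + 202.6 = 6573.6 km = 6.5736×10⁶ m.
r_a = 6371 + 14580 = 20951 km = 2.0951×10⁷ m.
Semi-major axis a = (r_p + r_a)/2 = 13762 km = 1.376×10⁷ m.
Vis-viva: v² = μ(2/r − 1/a) = 3.986×10¹⁴ × (3.042×10⁻⁷ − 7.266×10⁻⁸) = 9.231×10⁷ m²/s².
v = 9608 m/s = 9.608 km/s.

v ≈ 9.61 km/s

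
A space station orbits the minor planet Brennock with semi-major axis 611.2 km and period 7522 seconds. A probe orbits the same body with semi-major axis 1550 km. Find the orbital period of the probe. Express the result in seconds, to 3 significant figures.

T₂ ≈ 30400 seconds

Kepler's third law: T² ∝ a³, so T₂ = T₁ (a₂/a₁)^(3/2).
a₂/a₁ = 2.536, (a₂/a₁)^(3/2) = 4.039.
T₂ = 7522 × 4.039 = 30380 seconds.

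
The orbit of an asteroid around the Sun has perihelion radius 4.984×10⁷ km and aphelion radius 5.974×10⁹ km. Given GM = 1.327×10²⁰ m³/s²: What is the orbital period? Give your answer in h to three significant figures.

T ≈ 792000 h

Semi-major axis a = (r_p + r_a)/2 = (4.9840×10⁷ + 5.9740×10⁹)/2 = 3.0119×10⁹ km = 3.012×10¹² m.
By Kepler's third law T = 2π√(a³/μ) = 2π × 4.538×10⁸ = 2.851×10⁹ s.
= 7.920×10⁵ h.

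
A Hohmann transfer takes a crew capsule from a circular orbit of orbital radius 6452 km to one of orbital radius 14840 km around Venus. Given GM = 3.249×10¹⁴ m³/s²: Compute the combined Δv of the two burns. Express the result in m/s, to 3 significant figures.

r₁ = 6452 km = 6.452×10⁶ m.
r₂ = 14840 km = 1.484×10⁷ m.
Transfer ellipse a_t = (r₁ + r₂)/2 = 1.065×10⁷ m.
At r₁: circular v_c1 = √(μ/r₁) = 7096 m/s; transfer-periapsis v_p = √[μ(2/r₁ − 1/a_t)] = 8378 m/s.
Δv₁ = v_p − v_c1 = 1282 m/s.
At r₂: circular v_c2 = √(μ/r₂) = 4679 m/s; transfer-apoapsis v_a = √[μ(2/r₂ − 1/a_t)] = 3643 m/s.
Δv₂ = v_c2 − v_a = 1036 m/s.
Total Δv = Δv₁ + Δv₂ = 2318 m/s.

Δv_total ≈ 2320 m/s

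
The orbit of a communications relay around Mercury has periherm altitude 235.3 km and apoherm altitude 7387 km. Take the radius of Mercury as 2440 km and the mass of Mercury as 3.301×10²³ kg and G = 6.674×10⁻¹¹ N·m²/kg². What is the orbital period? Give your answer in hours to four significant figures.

T ≈ 5.812 hours

μ = GM = 6.674×10⁻¹¹ × 3.301×10²³ = 2.203×10¹³ m³/s².
r_p = 2440 + 235.3 = 2675.3 km = 2.6753×10⁶ m.
r_a = 2440 + 7387 = 9827.0 km = 9.8270×10⁶ m.
Semi-major axis a = (r_p + r_a)/2 = (2675.3 + 9827.0)/2 = 6251.1 km = 6.251×10⁶ m.
By Kepler's third law T = 2π√(a³/μ) = 2π × 3.330×10³ = 2.092×10⁴ s.
= 5.812 hours.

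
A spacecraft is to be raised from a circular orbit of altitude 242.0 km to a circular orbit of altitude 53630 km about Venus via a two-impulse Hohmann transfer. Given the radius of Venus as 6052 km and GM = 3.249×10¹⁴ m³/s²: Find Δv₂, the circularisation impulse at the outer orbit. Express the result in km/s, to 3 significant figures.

Δv ≈ 1.31 km/s

r₁ = 6052 + 242.0 = 6294.0 km = 6.2940×10⁶ m.
r₂ = 6052 + 53630 = 59682 km = 5.9682×10⁷ m.
Transfer ellipse a_t = (r₁ + r₂)/2 = 3.299×10⁷ m.
At r₁: circular v_c1 = √(μ/r₁) = 7185 m/s; transfer-periapsis v_p = √[μ(2/r₁ − 1/a_t)] = 9664 m/s.
At r₂: circular v_c2 = √(μ/r₂) = 2333 m/s; transfer-apoapsis v_a = √[μ(2/r₂ − 1/a_t)] = 1019 m/s.
Δv₂ = v_c2 − v_a = 1314 m/s.
= 1.314 km/s.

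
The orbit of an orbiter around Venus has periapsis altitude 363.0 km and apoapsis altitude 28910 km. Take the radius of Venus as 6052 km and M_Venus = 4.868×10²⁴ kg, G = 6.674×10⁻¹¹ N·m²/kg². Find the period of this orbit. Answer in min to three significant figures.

μ = GM = 6.674×10⁻¹¹ × 4.868×10²⁴ = 3.249×10¹⁴ m³/s².
r_p = 6052 + 363.0 = 6415.0 km = 6.4150×10⁶ m.
r_a = 6052 + 28910 = 34962 km = 3.4962×10⁷ m.
Semi-major axis a = (r_p + r_a)/2 = (6415.0 + 34962)/2 = 20688 km = 2.069×10⁷ m.
By Kepler's third law T = 2π√(a³/μ) = 2π × 5.221×10³ = 3.280×10⁴ s.
= 546.7 min.

T ≈ 547 min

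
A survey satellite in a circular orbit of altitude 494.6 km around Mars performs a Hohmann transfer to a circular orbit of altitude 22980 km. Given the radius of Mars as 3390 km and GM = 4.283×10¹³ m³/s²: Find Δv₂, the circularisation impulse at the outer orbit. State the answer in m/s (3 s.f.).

r₁ = 3390 + 494.6 = 3884.6 km = 3.8846×10⁶ m.
r₂ = 3390 + 22980 = 26370 km = 2.6370×10⁷ m.
Transfer ellipse a_t = (r₁ + r₂)/2 = 1.513×10⁷ m.
At r₁: circular v_c1 = √(μ/r₁) = 3320 m/s; transfer-periapsis v_p = √[μ(2/r₁ − 1/a_t)] = 4384 m/s.
At r₂: circular v_c2 = √(μ/r₂) = 1274 m/s; transfer-apoapsis v_a = √[μ(2/r₂ − 1/a_t)] = 645.8 m/s.
Δv₂ = v_c2 − v_a = 628.6 m/s.

Δv ≈ 629 m/s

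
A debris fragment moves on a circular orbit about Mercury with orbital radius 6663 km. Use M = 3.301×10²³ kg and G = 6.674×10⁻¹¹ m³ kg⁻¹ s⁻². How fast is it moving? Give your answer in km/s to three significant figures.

μ = GM = 6.674×10⁻¹¹ × 3.301×10²³ = 2.203×10¹³ m³/s².
r = 6663 km = 6.663×10⁶ m.
For a circular orbit v = √(μ/r) = √(2.203×10¹³ / 6.663×10⁶) = √(3.306×10⁶) = 1818 m/s.
That is 1.818 km/s.

v ≈ 1.82 km/s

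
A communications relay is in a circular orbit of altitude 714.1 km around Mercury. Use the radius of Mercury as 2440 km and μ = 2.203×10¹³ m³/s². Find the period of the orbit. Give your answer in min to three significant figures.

r = 2440 + 714.1 = 3154.1 km = 3.1541×10⁶ m.
Kepler's third law: T = 2π√(r³/μ) = 2π√((3.154×10⁶)³ / 2.203×10¹³).
r³/μ = 1.424×10⁶ s², so T = 2π × 1.193×10³ = 7.499×10³ s.
Converting: 7.499×10³ s ÷ 60.00 = 125.0 min.

T ≈ 125 min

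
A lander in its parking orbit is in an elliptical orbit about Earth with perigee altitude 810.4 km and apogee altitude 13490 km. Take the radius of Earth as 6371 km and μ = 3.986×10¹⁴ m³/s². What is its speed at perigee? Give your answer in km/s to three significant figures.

r_p = 6371 + 810.4 = 7181.4 km = 7.1814×10⁶ m.
r_a = 6371 + 13490 = 19861 km = 1.9861×10⁷ m.
Semi-major axis a = (r_p + r_a)/2 = 13521 km = 1.352×10⁷ m.
Vis-viva: v² = μ(2/r − 1/a) = 3.986×10¹⁴ × (2.785×10⁻⁷ − 7.396×10⁻⁸) = 8.153×10⁷ m²/s².
v = 9029 m/s = 9.029 km/s.

v ≈ 9.03 km/s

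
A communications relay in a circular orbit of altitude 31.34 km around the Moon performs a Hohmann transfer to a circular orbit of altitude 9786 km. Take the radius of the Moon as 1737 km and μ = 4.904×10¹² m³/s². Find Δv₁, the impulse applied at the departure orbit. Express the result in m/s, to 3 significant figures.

Δv ≈ 528 m/s

r₁ = 1737 + 31.34 = 1768.3 km = 1.7683×10⁶ m.
r₂ = 1737 + 9786 = 11523 km = 1.1523×10⁷ m.
Transfer ellipse a_t = (r₁ + r₂)/2 = 6.646×10⁶ m.
At r₁: circular v_c1 = √(μ/r₁) = 1665 m/s; transfer-perilune v_p = √[μ(2/r₁ − 1/a_t)] = 2193 m/s.
Δv₁ = v_p − v_c1 = 527.5 m/s.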